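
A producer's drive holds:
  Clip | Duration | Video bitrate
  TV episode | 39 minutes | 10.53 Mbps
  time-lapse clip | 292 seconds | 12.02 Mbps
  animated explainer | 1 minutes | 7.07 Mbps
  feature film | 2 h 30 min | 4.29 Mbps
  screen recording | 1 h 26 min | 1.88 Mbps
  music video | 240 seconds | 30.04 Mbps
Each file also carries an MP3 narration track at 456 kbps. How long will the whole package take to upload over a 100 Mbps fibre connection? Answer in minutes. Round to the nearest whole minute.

Audio: 456 kbps = 0.456 Mbps.
TV episode: 10.986 Mbps × 2340 s = 25707.2 Mb
time-lapse clip: 12.476 Mbps × 292 s = 3643.0 Mb
animated explainer: 7.526 Mbps × 60 s = 451.6 Mb
feature film: 4.746 Mbps × 9000 s = 42714.0 Mb
screen recording: 2.336 Mbps × 5160 s = 12053.8 Mb
music video: 30.496 Mbps × 240 s = 7319.0 Mb
Total: 91888.6 Mb = 11486.1 MB.
At 100 Mbps: 91888.6 / 100 = 919 s ≈ 15.3 minutes.

15 minutes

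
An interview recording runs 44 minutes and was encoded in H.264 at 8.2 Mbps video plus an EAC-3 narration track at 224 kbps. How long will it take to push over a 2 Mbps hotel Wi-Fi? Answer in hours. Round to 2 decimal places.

3.09 hours

44 min = 2640 s
Audio: 224 kbps = 0.224 Mbps.
Total bitrate: 8.424 Mbps.
File: 8.424 Mbps × 2640 s = 22239.4 Mb.
At 2 Mbps: 22239.4 / 2 = 11119.7 s ≈ 3.09 hours.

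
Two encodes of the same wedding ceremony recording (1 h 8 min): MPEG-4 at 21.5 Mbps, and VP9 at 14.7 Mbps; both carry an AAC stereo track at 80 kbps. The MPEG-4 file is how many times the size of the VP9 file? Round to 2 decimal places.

1 h 8 min = 68 min = 4080 s
Audio: 80 kbps = 0.080 Mbps.
MPEG-4: 21.580 Mbps × 4080 s = 88046.4 Mb = 11.006 GB.
VP9: 14.780 Mbps × 4080 s = 60302.4 Mb = 7.538 GB.
Ratio: 11.006 / 7.538 = 1.460.

1.46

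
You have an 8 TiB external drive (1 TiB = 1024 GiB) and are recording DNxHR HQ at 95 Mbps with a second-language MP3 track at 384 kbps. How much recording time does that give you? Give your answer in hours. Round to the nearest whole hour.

Audio: 384 kbps = 0.384 Mbps.
Total bitrate: 95 + 0.384 = 95.384 Mbps.
Capacity: 8 TiB = 70,368,744 Mb.
Recording time: 70,368,744 / 95.384 = 737,742 s ≈ 205 hours.

205 hours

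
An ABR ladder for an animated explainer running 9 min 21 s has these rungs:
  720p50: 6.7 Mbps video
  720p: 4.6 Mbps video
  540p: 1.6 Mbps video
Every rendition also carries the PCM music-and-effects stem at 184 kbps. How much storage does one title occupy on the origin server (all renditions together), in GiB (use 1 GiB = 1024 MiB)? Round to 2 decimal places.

0.88 GiB

9 min 21 s = 561 s
Audio: 184 kbps = 0.184 Mbps.
Sum of rendition bitrates: (6.7+0.184) + (4.6+0.184) + (1.6+0.184) = 13.452 Mbps.
× 561 s = 7,547 Mb = 943.3 MB = 0.8785 GiB.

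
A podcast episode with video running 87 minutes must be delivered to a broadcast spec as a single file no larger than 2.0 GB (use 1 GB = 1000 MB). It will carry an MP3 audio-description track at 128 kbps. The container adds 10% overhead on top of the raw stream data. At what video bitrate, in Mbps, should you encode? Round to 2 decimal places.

Budget: 2.0 GB = 16000.0 Mb.
Stream payload after overhead: 16000.0 / 1.10 = 14545.5 Mb.
87 min = 5220 s
Total bitrate budget: 14545.5 Mb / 5220 s = 2.786 Mbps.
Audio: 128 kbps = 0.128 Mbps.
Video: 2.786 − 0.128 = 2.658 Mbps.

2.66 Mbps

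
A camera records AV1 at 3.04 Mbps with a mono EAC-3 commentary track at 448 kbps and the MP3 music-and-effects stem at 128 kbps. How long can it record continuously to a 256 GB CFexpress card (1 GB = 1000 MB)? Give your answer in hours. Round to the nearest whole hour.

157 hours

Audio total: 448 + 128 = 576 kbps = 0.576 Mbps.
Total bitrate: 3.04 + 0.576 = 3.616 Mbps.
Capacity: 256 GB = 2,048,000 Mb.
Recording time: 2,048,000 / 3.616 = 566,372 s ≈ 157 hours.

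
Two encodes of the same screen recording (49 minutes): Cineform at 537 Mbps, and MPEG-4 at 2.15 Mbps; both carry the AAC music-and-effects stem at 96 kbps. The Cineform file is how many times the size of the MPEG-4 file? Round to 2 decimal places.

49 min = 2940 s
Audio: 96 kbps = 0.096 Mbps.
Cineform: 537.096 Mbps × 2940 s = 1579062.2 Mb = 183.827 GiB.
MPEG-4: 2.246 Mbps × 2940 s = 6603.2 Mb = 0.769 GiB.
Ratio: 183.827 / 0.769 = 239.134.

239.13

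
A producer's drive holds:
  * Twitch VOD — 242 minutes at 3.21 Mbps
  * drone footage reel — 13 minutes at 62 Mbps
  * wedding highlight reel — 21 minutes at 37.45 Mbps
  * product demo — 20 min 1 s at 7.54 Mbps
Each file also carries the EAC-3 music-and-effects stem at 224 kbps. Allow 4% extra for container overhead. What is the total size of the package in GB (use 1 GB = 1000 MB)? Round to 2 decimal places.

20.17 GB

Audio: 224 kbps = 0.224 Mbps.
Twitch VOD: 3.434 Mbps × 14520 s × 1.04 = 51856.1 Mb
drone footage reel: 62.224 Mbps × 780 s × 1.04 = 50476.1 Mb
wedding highlight reel: 37.674 Mbps × 1260 s × 1.04 = 49368.0 Mb
product demo: 7.764 Mbps × 1201 s × 1.04 = 9697.5 Mb
Total: 161397.8 Mb = 20174.7 MB.
= 20.17 GB.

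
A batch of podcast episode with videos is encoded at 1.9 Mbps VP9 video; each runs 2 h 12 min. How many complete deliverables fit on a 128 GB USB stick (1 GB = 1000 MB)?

68

2 h 12 min = 132 min = 7920 s
Per item: 1.900 Mbps × 7920 s = 15,048 Mb = 1,881 MB.
Capacity: 128 GB = 1,024,000 Mb; 68.05 items → 68 complete.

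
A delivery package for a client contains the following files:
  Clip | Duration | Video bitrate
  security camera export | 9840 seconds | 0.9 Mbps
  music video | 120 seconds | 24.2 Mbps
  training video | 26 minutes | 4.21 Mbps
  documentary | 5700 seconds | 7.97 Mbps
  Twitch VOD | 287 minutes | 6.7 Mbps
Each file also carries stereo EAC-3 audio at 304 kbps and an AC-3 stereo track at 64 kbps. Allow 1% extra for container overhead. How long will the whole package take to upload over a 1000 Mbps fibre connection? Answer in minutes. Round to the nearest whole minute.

3 minutes

Audio total: 304 + 64 = 368 kbps = 0.368 Mbps.
security camera export: 1.268 Mbps × 9840 s × 1.01 = 12601.9 Mb
music video: 24.568 Mbps × 120 s × 1.01 = 2977.6 Mb
training video: 4.578 Mbps × 1560 s × 1.01 = 7213.1 Mb
documentary: 8.338 Mbps × 5700 s × 1.01 = 48001.9 Mb
Twitch VOD: 7.068 Mbps × 17220 s × 1.01 = 122928.1 Mb
Total: 193722.6 Mb = 24215.3 MB.
At 1000 Mbps: 193722.6 / 1000 = 194 s ≈ 3.23 minutes.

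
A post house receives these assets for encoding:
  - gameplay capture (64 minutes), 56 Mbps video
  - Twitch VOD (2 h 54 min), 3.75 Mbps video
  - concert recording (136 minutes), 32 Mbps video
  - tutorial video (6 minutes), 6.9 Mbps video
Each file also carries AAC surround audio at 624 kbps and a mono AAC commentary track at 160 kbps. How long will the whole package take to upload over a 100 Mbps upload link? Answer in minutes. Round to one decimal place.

89.3 minutes

Audio total: 624 + 160 = 784 kbps = 0.784 Mbps.
gameplay capture: 56.784 Mbps × 3840 s = 218050.6 Mb
Twitch VOD: 4.534 Mbps × 10440 s = 47335.0 Mb
concert recording: 32.784 Mbps × 8160 s = 267517.4 Mb
tutorial video: 7.684 Mbps × 360 s = 2766.2 Mb
Total: 535669.2 Mb = 66958.6 MB.
At 100 Mbps: 535669.2 / 100 = 5357 s ≈ 89.3 minutes.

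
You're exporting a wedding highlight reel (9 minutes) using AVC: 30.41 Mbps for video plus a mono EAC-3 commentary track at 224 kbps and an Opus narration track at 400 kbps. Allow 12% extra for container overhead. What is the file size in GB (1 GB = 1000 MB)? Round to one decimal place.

2.3 GB

9 min = 540 s
Audio total: 224 + 400 = 624 kbps = 0.624 Mbps.
Total bitrate: 30.41 + 0.624 = 31.034 Mbps.
Stream data: 31.034 Mbps × 540 s = 16758.4 Mb.
With 12% container overhead: ×1.12.
18,769 Mb ÷ 8 = 2,346 MB → 2.346 GB.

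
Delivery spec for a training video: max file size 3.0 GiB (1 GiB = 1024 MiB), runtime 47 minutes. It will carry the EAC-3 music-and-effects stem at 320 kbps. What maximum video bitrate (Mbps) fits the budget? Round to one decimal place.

8.8 Mbps

Budget: 3.0 GiB = 25769.8 Mb.
47 min = 2820 s
Total bitrate budget: 25769.8 Mb / 2820 s = 9.138 Mbps.
Audio: 320 kbps = 0.320 Mbps.
Video: 9.138 − 0.320 = 8.818 Mbps.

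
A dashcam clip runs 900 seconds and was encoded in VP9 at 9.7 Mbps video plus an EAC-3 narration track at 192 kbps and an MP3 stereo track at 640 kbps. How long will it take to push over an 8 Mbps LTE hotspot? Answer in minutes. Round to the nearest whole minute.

Audio total: 192 + 640 = 832 kbps = 0.832 Mbps.
Total bitrate: 10.532 Mbps.
File: 10.532 Mbps × 900 s = 9478.8 Mb.
At 8 Mbps: 9478.8 / 8 = 1184.8 s ≈ 19.7 minutes.

20 minutes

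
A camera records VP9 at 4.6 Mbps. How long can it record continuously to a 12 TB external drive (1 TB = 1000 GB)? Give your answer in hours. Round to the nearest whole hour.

5797 hours

Capacity: 12 TB = 96,000,000 Mb.
Recording time: 96,000,000 / 4.600 = 20,869,565 s ≈ 5,797 hours.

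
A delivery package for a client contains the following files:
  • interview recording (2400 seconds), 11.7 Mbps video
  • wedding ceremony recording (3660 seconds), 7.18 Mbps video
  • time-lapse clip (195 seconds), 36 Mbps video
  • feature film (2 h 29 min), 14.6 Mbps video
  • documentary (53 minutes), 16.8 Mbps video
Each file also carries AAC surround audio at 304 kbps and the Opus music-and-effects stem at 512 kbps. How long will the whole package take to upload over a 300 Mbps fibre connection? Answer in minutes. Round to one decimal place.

Audio total: 304 + 512 = 816 kbps = 0.816 Mbps.
interview recording: 12.516 Mbps × 2400 s = 30038.4 Mb
wedding ceremony recording: 7.996 Mbps × 3660 s = 29265.4 Mb
time-lapse clip: 36.816 Mbps × 195 s = 7179.1 Mb
feature film: 15.416 Mbps × 8940 s = 137819.0 Mb
documentary: 17.616 Mbps × 3180 s = 56018.9 Mb
Total: 260320.8 Mb = 32540.1 MB.
At 300 Mbps: 260320.8 / 300 = 868 s ≈ 14.5 minutes.

14.5 minutes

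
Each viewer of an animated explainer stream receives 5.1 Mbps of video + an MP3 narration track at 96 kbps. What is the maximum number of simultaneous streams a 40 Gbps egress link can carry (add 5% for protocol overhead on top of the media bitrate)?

7331

Audio: 96 kbps = 0.096 Mbps.
Per-viewer media rate: 5.196 Mbps.
On the wire with 5% overhead: 5.456 Mbps.
40 Gbps = 40,000 Mbps; 40,000 / 5.456 = 7331.65 → 7331 viewers.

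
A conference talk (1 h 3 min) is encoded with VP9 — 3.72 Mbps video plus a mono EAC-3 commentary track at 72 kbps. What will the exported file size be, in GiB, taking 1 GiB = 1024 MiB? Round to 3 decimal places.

1 h 3 min = 63 min = 3780 s
Audio: 72 kbps = 0.072 Mbps.
Total bitrate: 3.72 + 0.072 = 3.792 Mbps.
Stream data: 3.792 Mbps × 3780 s = 14333.8 Mb.
14,334 Mb = 1,791,720,000 bytes ÷ 1,073,741,824 = 1.669 GiB.

1.669 GiB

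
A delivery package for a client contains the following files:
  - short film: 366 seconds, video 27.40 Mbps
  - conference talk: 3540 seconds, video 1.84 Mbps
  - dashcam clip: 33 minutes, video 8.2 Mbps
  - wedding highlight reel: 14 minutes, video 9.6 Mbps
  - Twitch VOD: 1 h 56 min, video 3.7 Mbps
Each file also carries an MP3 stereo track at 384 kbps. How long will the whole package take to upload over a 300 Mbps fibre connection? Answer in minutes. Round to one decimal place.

Audio: 384 kbps = 0.384 Mbps.
short film: 27.784 Mbps × 366 s = 10168.9 Mb
conference talk: 2.224 Mbps × 3540 s = 7873.0 Mb
dashcam clip: 8.584 Mbps × 1980 s = 16996.3 Mb
wedding highlight reel: 9.984 Mbps × 840 s = 8386.6 Mb
Twitch VOD: 4.084 Mbps × 6960 s = 28424.6 Mb
Total: 71849.4 Mb = 8981.2 MB.
At 300 Mbps: 71849.4 / 300 = 239 s ≈ 3.99 minutes.

4.0 minutes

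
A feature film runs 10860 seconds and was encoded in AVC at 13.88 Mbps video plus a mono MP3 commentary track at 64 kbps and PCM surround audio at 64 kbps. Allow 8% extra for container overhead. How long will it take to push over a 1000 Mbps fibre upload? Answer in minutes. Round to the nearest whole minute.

3 minutes

Audio total: 64 + 64 = 128 kbps = 0.128 Mbps.
Total bitrate: 14.008 Mbps.
File: 14.008 Mbps × 10860 s = 152126.9 Mb.
With 8% container overhead: ×1.08. → 164297.0 Mb.
At 1000 Mbps: 164297.0 / 1000 = 164.3 s ≈ 2.74 minutes.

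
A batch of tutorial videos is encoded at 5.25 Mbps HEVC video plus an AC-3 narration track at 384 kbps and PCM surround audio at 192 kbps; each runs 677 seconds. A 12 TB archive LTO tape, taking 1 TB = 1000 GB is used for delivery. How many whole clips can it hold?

24339

Audio total: 384 + 192 = 576 kbps = 0.576 Mbps.
Total bitrate: 5.826 Mbps.
Per item: 5.826 Mbps × 677 s = 3,944 Mb = 493.0 MB.
Capacity: 12 TB = 96,000,000 Mb; 24339.52 items → 24339 complete.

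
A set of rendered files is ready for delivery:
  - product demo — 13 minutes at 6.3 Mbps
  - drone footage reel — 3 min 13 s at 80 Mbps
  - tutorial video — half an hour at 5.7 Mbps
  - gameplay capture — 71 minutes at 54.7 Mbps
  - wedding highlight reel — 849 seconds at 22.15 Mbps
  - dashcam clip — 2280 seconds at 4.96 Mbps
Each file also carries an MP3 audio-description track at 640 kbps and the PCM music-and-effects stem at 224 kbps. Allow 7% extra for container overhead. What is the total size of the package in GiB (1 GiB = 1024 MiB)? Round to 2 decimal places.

Audio total: 640 + 224 = 864 kbps = 0.864 Mbps.
product demo: 7.164 Mbps × 780 s × 1.07 = 5979.1 Mb
drone footage reel: 80.864 Mbps × 193 s × 1.07 = 16699.2 Mb
tutorial video: 6.564 Mbps × 1800 s × 1.07 = 12642.3 Mb
gameplay capture: 55.564 Mbps × 4260 s × 1.07 = 253271.8 Mb
wedding highlight reel: 23.014 Mbps × 849 s × 1.07 = 20906.6 Mb
dashcam clip: 5.824 Mbps × 2280 s × 1.07 = 14208.2 Mb
Total: 323707.2 Mb = 40463.4 MB.
= 37.68 GiB.

37.68 GiB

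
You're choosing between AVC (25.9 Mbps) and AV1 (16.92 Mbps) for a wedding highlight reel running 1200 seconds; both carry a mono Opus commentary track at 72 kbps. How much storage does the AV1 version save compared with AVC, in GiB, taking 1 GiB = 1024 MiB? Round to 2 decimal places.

Audio: 72 kbps = 0.072 Mbps.
AVC: 25.972 Mbps × 1200 s = 31166.4 Mb = 3.628 GiB.
AV1: 16.992 Mbps × 1200 s = 20390.4 Mb = 2.374 GiB.
Saving: 3.628 − 2.374 = 1.254 GiB.

1.25 GiB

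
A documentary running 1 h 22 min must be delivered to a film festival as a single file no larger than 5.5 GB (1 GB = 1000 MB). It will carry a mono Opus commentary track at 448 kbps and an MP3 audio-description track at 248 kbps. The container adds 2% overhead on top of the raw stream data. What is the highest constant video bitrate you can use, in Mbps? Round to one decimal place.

Budget: 5.5 GB = 44000.0 Mb.
Stream payload after overhead: 44000.0 / 1.02 = 43137.3 Mb.
1 h 22 min = 82 min = 4920 s
Total bitrate budget: 43137.3 Mb / 4920 s = 8.768 Mbps.
Audio total: 448 + 248 = 696 kbps = 0.696 Mbps.
Video: 8.768 − 0.696 = 8.072 Mbps.

8.1 Mbps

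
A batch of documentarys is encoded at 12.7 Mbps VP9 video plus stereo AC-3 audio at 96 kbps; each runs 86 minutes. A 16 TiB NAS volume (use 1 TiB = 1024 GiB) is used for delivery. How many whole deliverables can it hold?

86 min = 5160 s
Audio: 96 kbps = 0.096 Mbps.
Total bitrate: 12.796 Mbps.
Per item: 12.796 Mbps × 5160 s = 66,027 Mb = 8,253 MB.
Capacity: 16 TiB = 140,737,488 Mb; 2131.50 items → 2131 complete.

2131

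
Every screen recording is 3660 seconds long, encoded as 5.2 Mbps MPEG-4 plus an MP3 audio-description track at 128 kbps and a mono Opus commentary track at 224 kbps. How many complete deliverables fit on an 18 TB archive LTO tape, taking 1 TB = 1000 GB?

7086

Audio total: 128 + 224 = 352 kbps = 0.352 Mbps.
Total bitrate: 5.552 Mbps.
Per item: 5.552 Mbps × 3660 s = 20,320 Mb = 2,540 MB.
Capacity: 18 TB = 144,000,000 Mb; 7086.50 items → 7086 complete.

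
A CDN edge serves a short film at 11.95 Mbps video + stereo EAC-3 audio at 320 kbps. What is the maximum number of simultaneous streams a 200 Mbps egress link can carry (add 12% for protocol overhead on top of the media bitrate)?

Audio: 320 kbps = 0.320 Mbps.
Per-viewer media rate: 12.270 Mbps.
On the wire with 12% overhead: 13.742 Mbps.
200 Mbps = 200.0 Mbps; 200.0 / 13.742 = 14.55 → 14 viewers.

14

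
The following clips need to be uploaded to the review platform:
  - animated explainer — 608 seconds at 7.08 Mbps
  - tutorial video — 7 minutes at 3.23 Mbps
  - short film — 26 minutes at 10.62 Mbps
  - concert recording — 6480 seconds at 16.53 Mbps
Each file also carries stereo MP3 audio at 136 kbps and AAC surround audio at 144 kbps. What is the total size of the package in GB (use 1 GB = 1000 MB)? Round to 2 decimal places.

16.49 GB

Audio total: 136 + 144 = 280 kbps = 0.280 Mbps.
animated explainer: 7.360 Mbps × 608 s = 4474.9 Mb
tutorial video: 3.510 Mbps × 420 s = 1474.2 Mb
short film: 10.900 Mbps × 1560 s = 17004.0 Mb
concert recording: 16.810 Mbps × 6480 s = 108928.8 Mb
Total: 131881.9 Mb = 16485.2 MB.
= 16.49 GB.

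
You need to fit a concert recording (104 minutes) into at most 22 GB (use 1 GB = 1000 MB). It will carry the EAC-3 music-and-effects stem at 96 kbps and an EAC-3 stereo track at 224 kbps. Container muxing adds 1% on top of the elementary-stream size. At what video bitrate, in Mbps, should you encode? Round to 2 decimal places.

Budget: 22 GB = 176000.0 Mb.
Stream payload after overhead: 176000.0 / 1.01 = 174257.4 Mb.
104 min = 6240 s
Total bitrate budget: 174257.4 Mb / 6240 s = 27.926 Mbps.
Audio total: 96 + 224 = 320 kbps = 0.320 Mbps.
Video: 27.926 − 0.320 = 27.606 Mbps.

27.61 Mbps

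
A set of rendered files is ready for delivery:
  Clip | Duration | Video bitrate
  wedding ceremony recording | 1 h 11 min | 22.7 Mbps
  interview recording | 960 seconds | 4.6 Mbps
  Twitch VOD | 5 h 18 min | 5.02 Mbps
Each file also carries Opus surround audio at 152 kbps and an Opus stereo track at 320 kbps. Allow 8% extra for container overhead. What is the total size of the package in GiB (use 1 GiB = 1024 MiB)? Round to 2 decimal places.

Audio total: 152 + 320 = 472 kbps = 0.472 Mbps.
wedding ceremony recording: 23.172 Mbps × 4260 s × 1.08 = 106609.7 Mb
interview recording: 5.072 Mbps × 960 s × 1.08 = 5258.6 Mb
Twitch VOD: 5.492 Mbps × 19080 s × 1.08 = 113170.3 Mb
Total: 225038.7 Mb = 28129.8 MB.
= 26.20 GiB.

26.20 GiB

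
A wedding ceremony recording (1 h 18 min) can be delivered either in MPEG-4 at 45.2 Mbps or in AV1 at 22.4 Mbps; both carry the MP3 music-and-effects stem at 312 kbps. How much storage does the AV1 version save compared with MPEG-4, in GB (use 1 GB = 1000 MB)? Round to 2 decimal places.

1 h 18 min = 78 min = 4680 s
Audio: 312 kbps = 0.312 Mbps.
MPEG-4: 45.512 Mbps × 4680 s = 212996.2 Mb = 26.625 GB.
AV1: 22.712 Mbps × 4680 s = 106292.2 Mb = 13.287 GB.
Saving: 26.625 − 13.287 = 13.338 GB.

13.34 GB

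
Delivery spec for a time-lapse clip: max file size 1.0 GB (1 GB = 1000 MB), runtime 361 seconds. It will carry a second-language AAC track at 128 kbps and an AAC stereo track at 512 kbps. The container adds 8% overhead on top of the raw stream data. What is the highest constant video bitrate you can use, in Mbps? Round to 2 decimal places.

Budget: 1.0 GB = 8000.0 Mb.
Stream payload after overhead: 8000.0 / 1.08 = 7407.4 Mb.
Total bitrate budget: 7407.4 Mb / 361 s = 20.519 Mbps.
Audio total: 128 + 512 = 640 kbps = 0.640 Mbps.
Video: 20.519 − 0.640 = 19.879 Mbps.

19.88 Mbps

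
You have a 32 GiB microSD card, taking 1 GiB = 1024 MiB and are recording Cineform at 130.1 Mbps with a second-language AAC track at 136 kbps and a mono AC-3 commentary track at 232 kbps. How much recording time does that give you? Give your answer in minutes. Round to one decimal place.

35.1 minutes

Audio total: 136 + 232 = 368 kbps = 0.368 Mbps.
Total bitrate: 130.1 + 0.368 = 130.468 Mbps.
Capacity: 32 GiB = 274,878 Mb.
Recording time: 274,878 / 130.468 = 2,107 s ≈ 35.1 minutes.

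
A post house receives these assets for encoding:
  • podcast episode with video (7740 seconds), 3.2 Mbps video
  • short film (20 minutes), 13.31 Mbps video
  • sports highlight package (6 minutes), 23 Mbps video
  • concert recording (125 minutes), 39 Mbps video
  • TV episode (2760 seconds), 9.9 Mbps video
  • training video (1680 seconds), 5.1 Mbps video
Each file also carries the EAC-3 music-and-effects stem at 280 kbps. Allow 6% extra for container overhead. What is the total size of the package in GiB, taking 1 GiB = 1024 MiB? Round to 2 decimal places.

47.31 GiB

Audio: 280 kbps = 0.280 Mbps.
podcast episode with video: 3.480 Mbps × 7740 s × 1.06 = 28551.3 Mb
short film: 13.590 Mbps × 1200 s × 1.06 = 17286.5 Mb
sports highlight package: 23.280 Mbps × 360 s × 1.06 = 8883.6 Mb
concert recording: 39.280 Mbps × 7500 s × 1.06 = 312276.0 Mb
TV episode: 10.180 Mbps × 2760 s × 1.06 = 29782.6 Mb
training video: 5.380 Mbps × 1680 s × 1.06 = 9580.7 Mb
Total: 406360.8 Mb = 50795.1 MB.
= 47.31 GiB.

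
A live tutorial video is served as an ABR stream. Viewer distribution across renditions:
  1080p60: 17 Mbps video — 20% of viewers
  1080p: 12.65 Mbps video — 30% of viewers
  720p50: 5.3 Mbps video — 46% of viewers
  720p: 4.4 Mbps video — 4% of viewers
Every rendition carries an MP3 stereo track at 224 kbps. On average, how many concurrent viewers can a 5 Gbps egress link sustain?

Audio: 224 kbps = 0.224 Mbps.
Average per-viewer bitrate: 0.20×17.224 + 0.30×12.874 + 0.46×5.524 + 0.04×4.624 = 10.033 Mbps.
5 Gbps = 5,000 Mbps; 5,000 / 10.033 = 498.36 → 498.

498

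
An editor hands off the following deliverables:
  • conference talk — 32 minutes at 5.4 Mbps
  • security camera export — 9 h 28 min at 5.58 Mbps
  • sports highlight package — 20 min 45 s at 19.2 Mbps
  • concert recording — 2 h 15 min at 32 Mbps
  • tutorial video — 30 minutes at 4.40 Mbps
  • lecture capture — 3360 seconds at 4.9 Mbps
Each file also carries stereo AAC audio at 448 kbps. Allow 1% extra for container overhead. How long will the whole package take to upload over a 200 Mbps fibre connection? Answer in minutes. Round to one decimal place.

Audio: 448 kbps = 0.448 Mbps.
conference talk: 5.848 Mbps × 1920 s × 1.01 = 11340.4 Mb
security camera export: 6.028 Mbps × 34080 s × 1.01 = 207488.6 Mb
sports highlight package: 19.648 Mbps × 1245 s × 1.01 = 24706.4 Mb
concert recording: 32.448 Mbps × 8100 s × 1.01 = 265457.1 Mb
tutorial video: 4.848 Mbps × 1800 s × 1.01 = 8813.7 Mb
lecture capture: 5.348 Mbps × 3360 s × 1.01 = 18149.0 Mb
Total: 535955.1 Mb = 66994.4 MB.
At 200 Mbps: 535955.1 / 200 = 2680 s ≈ 44.7 minutes.

44.7 minutes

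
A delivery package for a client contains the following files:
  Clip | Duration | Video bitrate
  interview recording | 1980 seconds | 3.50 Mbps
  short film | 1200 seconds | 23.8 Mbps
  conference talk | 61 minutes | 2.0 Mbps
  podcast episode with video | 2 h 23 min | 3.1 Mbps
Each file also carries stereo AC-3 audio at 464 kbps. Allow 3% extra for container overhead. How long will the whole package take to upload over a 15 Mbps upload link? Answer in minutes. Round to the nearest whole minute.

88 minutes

Audio: 464 kbps = 0.464 Mbps.
interview recording: 3.964 Mbps × 1980 s × 1.03 = 8084.2 Mb
short film: 24.264 Mbps × 1200 s × 1.03 = 29990.3 Mb
conference talk: 2.464 Mbps × 3660 s × 1.03 = 9288.8 Mb
podcast episode with video: 3.564 Mbps × 8580 s × 1.03 = 31496.5 Mb
Total: 78859.8 Mb = 9857.5 MB.
At 15 Mbps: 78859.8 / 15 = 5257 s ≈ 87.6 minutes.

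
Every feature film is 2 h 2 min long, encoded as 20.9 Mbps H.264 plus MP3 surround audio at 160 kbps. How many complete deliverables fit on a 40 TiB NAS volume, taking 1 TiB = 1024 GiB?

2282

2 h 2 min = 122 min = 7320 s
Audio: 160 kbps = 0.160 Mbps.
Total bitrate: 21.060 Mbps.
Per item: 21.060 Mbps × 7320 s = 154,159 Mb = 19,270 MB.
Capacity: 40 TiB = 351,843,721 Mb; 2282.34 items → 2282 complete.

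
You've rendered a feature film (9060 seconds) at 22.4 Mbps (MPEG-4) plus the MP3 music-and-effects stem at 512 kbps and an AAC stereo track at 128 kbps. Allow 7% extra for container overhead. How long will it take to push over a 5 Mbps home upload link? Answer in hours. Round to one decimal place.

Audio total: 512 + 128 = 640 kbps = 0.640 Mbps.
Total bitrate: 23.040 Mbps.
File: 23.040 Mbps × 9060 s = 208742.4 Mb.
With 7% container overhead: ×1.07. → 223354.4 Mb.
At 5 Mbps: 223354.4 / 5 = 44670.9 s ≈ 12.4 hours.

12.4 hours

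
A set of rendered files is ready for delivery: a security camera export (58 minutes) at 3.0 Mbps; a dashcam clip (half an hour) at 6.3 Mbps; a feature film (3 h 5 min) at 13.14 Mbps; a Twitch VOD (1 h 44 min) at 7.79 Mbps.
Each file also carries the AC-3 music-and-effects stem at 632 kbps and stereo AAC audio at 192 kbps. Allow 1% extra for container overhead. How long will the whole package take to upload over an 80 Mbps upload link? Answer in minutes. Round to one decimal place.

Audio total: 632 + 192 = 824 kbps = 0.824 Mbps.
security camera export: 3.824 Mbps × 3480 s × 1.01 = 13440.6 Mb
dashcam clip: 7.124 Mbps × 1800 s × 1.01 = 12951.4 Mb
feature film: 13.964 Mbps × 11100 s × 1.01 = 156550.4 Mb
Twitch VOD: 8.614 Mbps × 6240 s × 1.01 = 54288.9 Mb
Total: 237231.3 Mb = 29653.9 MB.
At 80 Mbps: 237231.3 / 80 = 2965 s ≈ 49.4 minutes.

49.4 minutes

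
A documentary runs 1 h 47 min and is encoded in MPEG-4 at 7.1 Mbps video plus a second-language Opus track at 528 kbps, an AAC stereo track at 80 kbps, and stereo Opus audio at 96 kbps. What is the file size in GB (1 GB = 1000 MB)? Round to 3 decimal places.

6.263 GB

1 h 47 min = 107 min = 6420 s
Audio total: 528 + 80 + 96 = 704 kbps = 0.704 Mbps.
Total bitrate: 7.1 + 0.704 = 7.804 Mbps.
Stream data: 7.804 Mbps × 6420 s = 50101.7 Mb.
50,102 Mb ÷ 8 = 6,263 MB → 6.263 GB.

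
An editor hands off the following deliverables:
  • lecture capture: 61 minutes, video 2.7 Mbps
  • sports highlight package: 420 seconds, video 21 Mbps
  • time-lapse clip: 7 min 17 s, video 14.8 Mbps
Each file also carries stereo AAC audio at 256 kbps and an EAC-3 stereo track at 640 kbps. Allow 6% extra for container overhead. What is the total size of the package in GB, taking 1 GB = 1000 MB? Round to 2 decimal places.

Audio total: 256 + 640 = 896 kbps = 0.896 Mbps.
lecture capture: 3.596 Mbps × 3660 s × 1.06 = 13951.0 Mb
sports highlight package: 21.896 Mbps × 420 s × 1.06 = 9748.1 Mb
time-lapse clip: 15.696 Mbps × 437 s × 1.06 = 7270.7 Mb
Total: 30969.8 Mb = 3871.2 MB.
= 3.871 GB.

3.87 GB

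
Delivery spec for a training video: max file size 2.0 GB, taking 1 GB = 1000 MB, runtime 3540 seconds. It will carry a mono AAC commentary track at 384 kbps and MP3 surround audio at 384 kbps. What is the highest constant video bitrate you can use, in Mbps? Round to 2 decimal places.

Budget: 2.0 GB = 16000.0 Mb.
Total bitrate budget: 16000.0 Mb / 3540 s = 4.520 Mbps.
Audio total: 384 + 384 = 768 kbps = 0.768 Mbps.
Video: 4.520 − 0.768 = 3.752 Mbps.

3.75 Mbps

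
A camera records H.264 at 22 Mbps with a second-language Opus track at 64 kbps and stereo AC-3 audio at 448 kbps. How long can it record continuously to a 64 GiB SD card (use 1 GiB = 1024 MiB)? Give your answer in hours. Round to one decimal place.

6.8 hours

Audio total: 64 + 448 = 512 kbps = 0.512 Mbps.
Total bitrate: 22 + 0.512 = 22.512 Mbps.
Capacity: 64 GiB = 549,756 Mb.
Recording time: 549,756 / 22.512 = 24,421 s ≈ 6.78 hours.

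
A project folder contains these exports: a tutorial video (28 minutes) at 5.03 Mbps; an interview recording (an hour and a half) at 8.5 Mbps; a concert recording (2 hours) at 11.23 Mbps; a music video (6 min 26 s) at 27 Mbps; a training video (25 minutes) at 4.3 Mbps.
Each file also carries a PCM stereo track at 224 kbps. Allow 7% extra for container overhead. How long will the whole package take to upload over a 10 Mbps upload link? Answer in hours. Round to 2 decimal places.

4.63 hours

Audio: 224 kbps = 0.224 Mbps.
tutorial video: 5.254 Mbps × 1680 s × 1.07 = 9444.6 Mb
interview recording: 8.724 Mbps × 5400 s × 1.07 = 50407.3 Mb
concert recording: 11.454 Mbps × 7200 s × 1.07 = 88241.6 Mb
music video: 27.224 Mbps × 386 s × 1.07 = 11244.1 Mb
training video: 4.524 Mbps × 1500 s × 1.07 = 7261.0 Mb
Total: 166598.6 Mb = 20824.8 MB.
At 10 Mbps: 166598.6 / 10 = 16660 s ≈ 4.63 hours.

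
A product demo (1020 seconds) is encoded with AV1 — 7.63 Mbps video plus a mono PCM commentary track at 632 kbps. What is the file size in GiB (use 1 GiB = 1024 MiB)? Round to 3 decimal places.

Audio: 632 kbps = 0.632 Mbps.
Total bitrate: 7.63 + 0.632 = 8.262 Mbps.
Stream data: 8.262 Mbps × 1020 s = 8427.2 Mb.
8,427 Mb = 1,053,405,000 bytes ÷ 1,073,741,824 = 0.9811 GiB.

0.981 GiB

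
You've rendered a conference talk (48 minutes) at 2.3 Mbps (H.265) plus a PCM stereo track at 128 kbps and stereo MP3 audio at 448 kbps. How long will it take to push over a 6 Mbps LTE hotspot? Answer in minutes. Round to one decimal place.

48 min = 2880 s
Audio total: 128 + 448 = 576 kbps = 0.576 Mbps.
Total bitrate: 2.876 Mbps.
File: 2.876 Mbps × 2880 s = 8282.9 Mb.
At 6 Mbps: 8282.9 / 6 = 1380.5 s ≈ 23 minutes.

23.0 minutes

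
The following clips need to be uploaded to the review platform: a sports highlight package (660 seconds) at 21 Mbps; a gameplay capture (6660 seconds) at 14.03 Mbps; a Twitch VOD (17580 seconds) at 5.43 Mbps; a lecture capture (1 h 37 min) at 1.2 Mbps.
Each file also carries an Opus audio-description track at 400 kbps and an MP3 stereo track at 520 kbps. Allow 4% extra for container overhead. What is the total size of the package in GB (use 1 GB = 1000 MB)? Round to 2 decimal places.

30.94 GB

Audio total: 400 + 520 = 920 kbps = 0.920 Mbps.
sports highlight package: 21.920 Mbps × 660 s × 1.04 = 15045.9 Mb
gameplay capture: 14.950 Mbps × 6660 s × 1.04 = 103549.7 Mb
Twitch VOD: 6.350 Mbps × 17580 s × 1.04 = 116098.3 Mb
lecture capture: 2.120 Mbps × 5820 s × 1.04 = 12831.9 Mb
Total: 247525.8 Mb = 30940.7 MB.
= 30.94 GB.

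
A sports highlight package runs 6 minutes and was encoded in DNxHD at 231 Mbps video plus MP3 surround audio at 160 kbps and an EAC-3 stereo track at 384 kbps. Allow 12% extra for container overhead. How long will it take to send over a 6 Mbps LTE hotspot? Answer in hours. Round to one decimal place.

4.3 hours

6 min = 360 s
Audio total: 160 + 384 = 544 kbps = 0.544 Mbps.
Total bitrate: 231.544 Mbps.
File: 231.544 Mbps × 360 s = 83355.8 Mb.
With 12% container overhead: ×1.12. → 93358.5 Mb.
At 6 Mbps: 93358.5 / 6 = 15559.8 s ≈ 4.32 hours.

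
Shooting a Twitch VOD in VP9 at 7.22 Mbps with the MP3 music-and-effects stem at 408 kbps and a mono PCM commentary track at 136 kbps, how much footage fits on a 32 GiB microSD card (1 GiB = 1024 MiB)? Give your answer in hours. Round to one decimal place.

Audio total: 408 + 136 = 544 kbps = 0.544 Mbps.
Total bitrate: 7.22 + 0.544 = 7.764 Mbps.
Capacity: 32 GiB = 274,878 Mb.
Recording time: 274,878 / 7.764 = 35,404 s ≈ 9.83 hours.

9.8 hours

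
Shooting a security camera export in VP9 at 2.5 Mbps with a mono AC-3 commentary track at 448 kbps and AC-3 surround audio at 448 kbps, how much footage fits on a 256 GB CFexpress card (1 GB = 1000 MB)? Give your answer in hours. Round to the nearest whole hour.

168 hours

Audio total: 448 + 448 = 896 kbps = 0.896 Mbps.
Total bitrate: 2.5 + 0.896 = 3.396 Mbps.
Capacity: 256 GB = 2,048,000 Mb.
Recording time: 2,048,000 / 3.396 = 603,062 s ≈ 168 hours.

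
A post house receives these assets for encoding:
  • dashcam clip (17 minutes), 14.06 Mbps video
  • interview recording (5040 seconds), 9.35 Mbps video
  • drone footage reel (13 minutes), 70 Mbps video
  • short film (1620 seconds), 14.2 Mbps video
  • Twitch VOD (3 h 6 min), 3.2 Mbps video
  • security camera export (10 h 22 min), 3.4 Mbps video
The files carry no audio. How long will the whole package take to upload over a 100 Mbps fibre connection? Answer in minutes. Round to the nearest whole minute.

dashcam clip: 14.060 Mbps × 1020 s = 14341.2 Mb
interview recording: 9.350 Mbps × 5040 s = 47124.0 Mb
drone footage reel: 70.000 Mbps × 780 s = 54600.0 Mb
short film: 14.200 Mbps × 1620 s = 23004.0 Mb
Twitch VOD: 3.200 Mbps × 11160 s = 35712.0 Mb
security camera export: 3.400 Mbps × 37320 s = 126888.0 Mb
Total: 301669.2 Mb = 37708.7 MB.
At 100 Mbps: 301669.2 / 100 = 3017 s ≈ 50.3 minutes.

50 minutes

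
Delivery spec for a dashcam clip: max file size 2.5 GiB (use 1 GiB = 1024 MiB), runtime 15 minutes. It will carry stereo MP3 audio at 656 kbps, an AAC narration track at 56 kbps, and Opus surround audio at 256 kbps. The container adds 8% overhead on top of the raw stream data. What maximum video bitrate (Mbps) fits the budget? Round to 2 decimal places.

Budget: 2.5 GiB = 21474.8 Mb.
Stream payload after overhead: 21474.8 / 1.08 = 19884.1 Mb.
15 min = 900 s
Total bitrate budget: 19884.1 Mb / 900 s = 22.093 Mbps.
Audio total: 656 + 56 + 256 = 968 kbps = 0.968 Mbps.
Video: 22.093 − 0.968 = 21.125 Mbps.

21.13 Mbps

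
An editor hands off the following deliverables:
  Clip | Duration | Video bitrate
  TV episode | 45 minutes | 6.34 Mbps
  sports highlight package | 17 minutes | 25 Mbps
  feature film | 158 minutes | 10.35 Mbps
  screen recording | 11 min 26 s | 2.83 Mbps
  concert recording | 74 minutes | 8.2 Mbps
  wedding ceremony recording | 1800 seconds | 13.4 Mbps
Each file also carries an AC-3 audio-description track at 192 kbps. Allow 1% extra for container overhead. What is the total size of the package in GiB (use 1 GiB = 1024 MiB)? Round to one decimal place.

Audio: 192 kbps = 0.192 Mbps.
TV episode: 6.532 Mbps × 2700 s × 1.01 = 17812.8 Mb
sports highlight package: 25.192 Mbps × 1020 s × 1.01 = 25952.8 Mb
feature film: 10.542 Mbps × 9480 s × 1.01 = 100937.5 Mb
screen recording: 3.022 Mbps × 686 s × 1.01 = 2093.8 Mb
concert recording: 8.392 Mbps × 4440 s × 1.01 = 37633.1 Mb
wedding ceremony recording: 13.592 Mbps × 1800 s × 1.01 = 24710.3 Mb
Total: 209140.3 Mb = 26142.5 MB.
= 24.35 GiB.

24.3 GiB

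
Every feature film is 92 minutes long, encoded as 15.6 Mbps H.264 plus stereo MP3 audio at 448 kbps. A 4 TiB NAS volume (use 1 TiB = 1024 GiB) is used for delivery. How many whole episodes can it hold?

397

92 min = 5520 s
Audio: 448 kbps = 0.448 Mbps.
Total bitrate: 16.048 Mbps.
Per item: 16.048 Mbps × 5520 s = 88,585 Mb = 11,073 MB.
Capacity: 4 TiB = 35,184,372 Mb; 397.18 items → 397 complete.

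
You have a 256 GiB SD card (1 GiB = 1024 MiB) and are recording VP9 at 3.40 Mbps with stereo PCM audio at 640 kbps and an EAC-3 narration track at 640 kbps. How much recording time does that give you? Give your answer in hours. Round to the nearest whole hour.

Audio total: 640 + 640 = 1280 kbps = 1.280 Mbps.
Total bitrate: 3.40 + 1.280 = 4.680 Mbps.
Capacity: 256 GiB = 2,199,023 Mb.
Recording time: 2,199,023 / 4.680 = 469,877 s ≈ 131 hours.

131 hours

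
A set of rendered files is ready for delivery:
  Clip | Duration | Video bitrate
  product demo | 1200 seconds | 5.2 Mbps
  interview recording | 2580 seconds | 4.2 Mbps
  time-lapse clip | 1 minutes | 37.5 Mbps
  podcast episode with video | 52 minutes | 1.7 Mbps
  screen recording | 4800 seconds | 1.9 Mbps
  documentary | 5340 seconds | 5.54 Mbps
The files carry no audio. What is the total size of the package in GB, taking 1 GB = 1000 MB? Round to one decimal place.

product demo: 5.200 Mbps × 1200 s = 6240.0 Mb
interview recording: 4.200 Mbps × 2580 s = 10836.0 Mb
time-lapse clip: 37.500 Mbps × 60 s = 2250.0 Mb
podcast episode with video: 1.700 Mbps × 3120 s = 5304.0 Mb
screen recording: 1.900 Mbps × 4800 s = 9120.0 Mb
documentary: 5.540 Mbps × 5340 s = 29583.6 Mb
Total: 63333.6 Mb = 7916.7 MB.
= 7.917 GB.

7.9 GB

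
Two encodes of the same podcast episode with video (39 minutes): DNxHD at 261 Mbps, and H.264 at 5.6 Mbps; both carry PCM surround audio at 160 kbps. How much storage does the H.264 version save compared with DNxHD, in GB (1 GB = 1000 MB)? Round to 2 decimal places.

74.70 GB

39 min = 2340 s
Audio: 160 kbps = 0.160 Mbps.
DNxHD: 261.160 Mbps × 2340 s = 611114.4 Mb = 76.389 GB.
H.264: 5.760 Mbps × 2340 s = 13478.4 Mb = 1.685 GB.
Saving: 76.389 − 1.685 = 74.704 GB.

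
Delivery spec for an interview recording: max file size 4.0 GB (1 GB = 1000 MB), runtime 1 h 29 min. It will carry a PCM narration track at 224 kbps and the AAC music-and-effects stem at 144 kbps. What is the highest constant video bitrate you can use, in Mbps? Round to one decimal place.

5.6 Mbps

Budget: 4.0 GB = 32000.0 Mb.
1 h 29 min = 89 min = 5340 s
Total bitrate budget: 32000.0 Mb / 5340 s = 5.993 Mbps.
Audio total: 224 + 144 = 368 kbps = 0.368 Mbps.
Video: 5.993 − 0.368 = 5.625 Mbps.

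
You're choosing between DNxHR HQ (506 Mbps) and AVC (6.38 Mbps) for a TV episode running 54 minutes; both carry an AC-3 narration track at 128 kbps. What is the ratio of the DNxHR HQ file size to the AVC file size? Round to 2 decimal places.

54 min = 3240 s
Audio: 128 kbps = 0.128 Mbps.
DNxHR HQ: 506.128 Mbps × 3240 s = 1639854.7 Mb = 190.904 GiB.
AVC: 6.508 Mbps × 3240 s = 21085.9 Mb = 2.455 GiB.
Ratio: 190.904 / 2.455 = 77.770.

77.77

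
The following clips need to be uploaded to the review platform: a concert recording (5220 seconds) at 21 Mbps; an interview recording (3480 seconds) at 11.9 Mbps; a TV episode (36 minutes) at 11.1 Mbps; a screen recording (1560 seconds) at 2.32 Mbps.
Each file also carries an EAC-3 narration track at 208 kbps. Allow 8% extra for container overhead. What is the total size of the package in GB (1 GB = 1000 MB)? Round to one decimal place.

24.5 GB

Audio: 208 kbps = 0.208 Mbps.
concert recording: 21.208 Mbps × 5220 s × 1.08 = 119562.2 Mb
interview recording: 12.108 Mbps × 3480 s × 1.08 = 45506.7 Mb
TV episode: 11.308 Mbps × 2160 s × 1.08 = 26379.3 Mb
screen recording: 2.528 Mbps × 1560 s × 1.08 = 4259.2 Mb
Total: 195707.4 Mb = 24463.4 MB.
= 24.46 GB.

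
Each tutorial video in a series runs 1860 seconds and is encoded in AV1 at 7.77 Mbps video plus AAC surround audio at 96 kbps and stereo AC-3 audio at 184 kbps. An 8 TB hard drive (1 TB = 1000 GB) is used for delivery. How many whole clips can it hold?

4274

Audio total: 96 + 184 = 280 kbps = 0.280 Mbps.
Total bitrate: 8.050 Mbps.
Per item: 8.050 Mbps × 1860 s = 14,973 Mb = 1,872 MB.
Capacity: 8 TB = 64,000,000 Mb; 4274.36 items → 4274 complete.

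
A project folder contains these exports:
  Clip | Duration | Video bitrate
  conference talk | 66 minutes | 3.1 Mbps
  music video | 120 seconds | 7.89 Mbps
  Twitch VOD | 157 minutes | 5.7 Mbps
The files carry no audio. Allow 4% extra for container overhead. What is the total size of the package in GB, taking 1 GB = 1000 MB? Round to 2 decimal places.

8.70 GB

conference talk: 3.100 Mbps × 3960 s × 1.04 = 12767.0 Mb
music video: 7.890 Mbps × 120 s × 1.04 = 984.7 Mb
Twitch VOD: 5.700 Mbps × 9420 s × 1.04 = 55841.8 Mb
Total: 69593.5 Mb = 8699.2 MB.
= 8.699 GB.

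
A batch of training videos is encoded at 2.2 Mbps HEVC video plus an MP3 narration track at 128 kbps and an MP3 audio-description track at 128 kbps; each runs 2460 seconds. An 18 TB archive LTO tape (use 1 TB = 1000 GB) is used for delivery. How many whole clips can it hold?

23834

Audio total: 128 + 128 = 256 kbps = 0.256 Mbps.
Total bitrate: 2.456 Mbps.
Per item: 2.456 Mbps × 2460 s = 6,042 Mb = 755.2 MB.
Capacity: 18 TB = 144,000,000 Mb; 23834.11 items → 23834 complete.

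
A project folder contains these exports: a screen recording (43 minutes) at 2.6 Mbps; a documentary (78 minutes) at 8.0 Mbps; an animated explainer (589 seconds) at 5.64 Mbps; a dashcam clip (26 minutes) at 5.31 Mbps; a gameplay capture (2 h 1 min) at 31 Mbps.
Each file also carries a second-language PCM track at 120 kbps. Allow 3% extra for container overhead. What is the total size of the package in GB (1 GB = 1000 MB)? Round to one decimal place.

36.4 GB

Audio: 120 kbps = 0.120 Mbps.
screen recording: 2.720 Mbps × 2580 s × 1.03 = 7228.1 Mb
documentary: 8.120 Mbps × 4680 s × 1.03 = 39141.6 Mb
animated explainer: 5.760 Mbps × 589 s × 1.03 = 3494.4 Mb
dashcam clip: 5.430 Mbps × 1560 s × 1.03 = 8724.9 Mb
gameplay capture: 31.120 Mbps × 7260 s × 1.03 = 232709.1 Mb
Total: 291298.3 Mb = 36412.3 MB.
= 36.41 GB.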